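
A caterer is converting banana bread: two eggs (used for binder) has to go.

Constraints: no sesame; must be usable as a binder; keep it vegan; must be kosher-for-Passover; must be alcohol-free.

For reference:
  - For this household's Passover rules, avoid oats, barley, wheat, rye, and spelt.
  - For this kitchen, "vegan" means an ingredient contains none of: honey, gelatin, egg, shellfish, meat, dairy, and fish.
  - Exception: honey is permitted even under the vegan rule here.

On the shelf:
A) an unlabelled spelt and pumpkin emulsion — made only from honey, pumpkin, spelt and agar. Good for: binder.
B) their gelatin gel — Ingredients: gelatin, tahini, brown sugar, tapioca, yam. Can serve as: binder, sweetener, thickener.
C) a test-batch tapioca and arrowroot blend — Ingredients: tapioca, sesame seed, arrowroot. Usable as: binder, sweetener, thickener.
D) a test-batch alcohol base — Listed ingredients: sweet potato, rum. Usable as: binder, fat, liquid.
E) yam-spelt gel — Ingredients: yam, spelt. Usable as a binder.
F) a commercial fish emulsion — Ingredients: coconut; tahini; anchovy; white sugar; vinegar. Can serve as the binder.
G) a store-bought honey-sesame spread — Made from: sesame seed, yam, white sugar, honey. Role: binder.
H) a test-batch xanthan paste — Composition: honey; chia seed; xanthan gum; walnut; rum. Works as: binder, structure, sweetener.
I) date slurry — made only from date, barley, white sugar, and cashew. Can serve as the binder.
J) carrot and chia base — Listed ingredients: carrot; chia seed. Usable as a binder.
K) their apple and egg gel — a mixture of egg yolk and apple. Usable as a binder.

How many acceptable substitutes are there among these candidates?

A: has spelt, so not kosher-for-Passover — reject
B: has gelatin, so not vegan; has tahini, so not sesame-free — reject
C: has sesame seed, so not sesame-free — reject
D: has rum, so not alcohol-free — out
E: has spelt, so not kosher-for-Passover — out
F: has anchovy, so not vegan; has tahini, so not sesame-free — reject
G: has sesame seed, so not sesame-free — reject
H: has rum, so not alcohol-free — reject
I: has barley, so not kosher-for-Passover — reject
J: every rule checks out — valid
K: has egg yolk, so not vegan — no

1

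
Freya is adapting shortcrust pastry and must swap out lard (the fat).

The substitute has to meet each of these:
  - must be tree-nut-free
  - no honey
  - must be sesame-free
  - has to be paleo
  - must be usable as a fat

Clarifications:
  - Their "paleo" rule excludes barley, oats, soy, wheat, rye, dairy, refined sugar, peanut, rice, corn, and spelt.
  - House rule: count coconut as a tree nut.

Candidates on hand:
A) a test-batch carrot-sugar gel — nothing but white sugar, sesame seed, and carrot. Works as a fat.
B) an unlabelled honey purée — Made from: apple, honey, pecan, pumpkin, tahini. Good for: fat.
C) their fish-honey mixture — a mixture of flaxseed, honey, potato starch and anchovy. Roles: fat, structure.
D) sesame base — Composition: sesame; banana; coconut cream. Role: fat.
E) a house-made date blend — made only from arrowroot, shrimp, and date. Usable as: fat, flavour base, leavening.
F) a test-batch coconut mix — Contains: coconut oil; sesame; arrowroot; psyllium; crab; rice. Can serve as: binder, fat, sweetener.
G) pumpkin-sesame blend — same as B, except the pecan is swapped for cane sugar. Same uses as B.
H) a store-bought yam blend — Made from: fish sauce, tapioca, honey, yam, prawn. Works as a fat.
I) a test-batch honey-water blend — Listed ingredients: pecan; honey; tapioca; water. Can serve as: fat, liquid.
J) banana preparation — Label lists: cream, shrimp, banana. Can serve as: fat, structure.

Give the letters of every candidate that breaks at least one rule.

A: has white sugar, so not paleo; has sesame seed, so not sesame-free — out
B: has tahini, so not sesame-free; has honey, so not honey-free (and 1 more) — out
C: has honey, so not honey-free — no
D: has sesame, so not sesame-free; has coconut cream, so not tree-nut-free — reject
E: works as a fat, tree-nut-free, paleo — valid
F: has rice, so not paleo; has sesame, so not sesame-free (and 1 more) — no
G: has cane sugar, so not paleo; has tahini, so not sesame-free (and 1 more) — no
H: has honey, so not honey-free — out
I: has honey, so not honey-free; has pecan, so not tree-nut-free — no
J: has cream, so not paleo — out

A, B, C, D, F, G, H, I, J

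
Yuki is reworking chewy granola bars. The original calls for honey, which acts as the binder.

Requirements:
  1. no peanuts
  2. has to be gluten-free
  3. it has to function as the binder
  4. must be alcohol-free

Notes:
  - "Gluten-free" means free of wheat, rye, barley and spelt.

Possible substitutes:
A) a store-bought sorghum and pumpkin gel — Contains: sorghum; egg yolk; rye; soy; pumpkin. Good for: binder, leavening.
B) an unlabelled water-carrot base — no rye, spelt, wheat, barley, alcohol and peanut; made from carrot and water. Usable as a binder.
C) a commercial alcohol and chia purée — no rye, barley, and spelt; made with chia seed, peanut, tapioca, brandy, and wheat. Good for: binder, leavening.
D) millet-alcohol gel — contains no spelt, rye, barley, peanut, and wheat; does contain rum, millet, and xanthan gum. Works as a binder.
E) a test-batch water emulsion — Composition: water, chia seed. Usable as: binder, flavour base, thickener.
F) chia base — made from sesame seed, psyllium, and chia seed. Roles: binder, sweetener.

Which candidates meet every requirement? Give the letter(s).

B, E, F

A: has rye, so not gluten-free — out
B: no alcohol, gluten-free — keep
C: has wheat, so not gluten-free; has peanut, so not peanut-free (and 1 more) — out
D: has rum, so not alcohol-free — reject
E: works as a binder, no alcohol, no peanut — valid
F: nothing on the exclusion list — OK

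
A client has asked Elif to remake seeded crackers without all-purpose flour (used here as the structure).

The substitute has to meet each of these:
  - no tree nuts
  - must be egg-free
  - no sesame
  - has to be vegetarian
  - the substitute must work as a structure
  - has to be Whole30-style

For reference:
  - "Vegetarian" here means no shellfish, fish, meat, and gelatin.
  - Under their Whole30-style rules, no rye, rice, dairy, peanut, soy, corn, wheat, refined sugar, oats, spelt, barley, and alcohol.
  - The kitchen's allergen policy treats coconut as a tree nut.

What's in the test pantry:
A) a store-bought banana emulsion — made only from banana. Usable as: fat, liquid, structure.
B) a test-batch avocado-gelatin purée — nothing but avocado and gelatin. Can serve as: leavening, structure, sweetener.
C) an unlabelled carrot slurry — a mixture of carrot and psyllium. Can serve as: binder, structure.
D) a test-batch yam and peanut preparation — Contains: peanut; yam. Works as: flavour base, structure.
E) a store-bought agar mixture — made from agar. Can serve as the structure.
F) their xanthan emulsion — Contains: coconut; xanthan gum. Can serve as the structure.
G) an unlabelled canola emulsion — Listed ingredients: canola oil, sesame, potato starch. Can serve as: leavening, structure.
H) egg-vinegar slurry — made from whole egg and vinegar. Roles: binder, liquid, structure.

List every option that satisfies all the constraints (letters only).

A, C, E

A: all constraints satisfied — OK
B: has gelatin, so not vegetarian — no
C: no sesame, no egg — OK
D: has peanut, so not Whole30-style — no
E: only agar; none excluded — OK
F: has coconut, so not tree-nut-free — no
G: has sesame, so not sesame-free — out
H: has whole egg, so not egg-free — reject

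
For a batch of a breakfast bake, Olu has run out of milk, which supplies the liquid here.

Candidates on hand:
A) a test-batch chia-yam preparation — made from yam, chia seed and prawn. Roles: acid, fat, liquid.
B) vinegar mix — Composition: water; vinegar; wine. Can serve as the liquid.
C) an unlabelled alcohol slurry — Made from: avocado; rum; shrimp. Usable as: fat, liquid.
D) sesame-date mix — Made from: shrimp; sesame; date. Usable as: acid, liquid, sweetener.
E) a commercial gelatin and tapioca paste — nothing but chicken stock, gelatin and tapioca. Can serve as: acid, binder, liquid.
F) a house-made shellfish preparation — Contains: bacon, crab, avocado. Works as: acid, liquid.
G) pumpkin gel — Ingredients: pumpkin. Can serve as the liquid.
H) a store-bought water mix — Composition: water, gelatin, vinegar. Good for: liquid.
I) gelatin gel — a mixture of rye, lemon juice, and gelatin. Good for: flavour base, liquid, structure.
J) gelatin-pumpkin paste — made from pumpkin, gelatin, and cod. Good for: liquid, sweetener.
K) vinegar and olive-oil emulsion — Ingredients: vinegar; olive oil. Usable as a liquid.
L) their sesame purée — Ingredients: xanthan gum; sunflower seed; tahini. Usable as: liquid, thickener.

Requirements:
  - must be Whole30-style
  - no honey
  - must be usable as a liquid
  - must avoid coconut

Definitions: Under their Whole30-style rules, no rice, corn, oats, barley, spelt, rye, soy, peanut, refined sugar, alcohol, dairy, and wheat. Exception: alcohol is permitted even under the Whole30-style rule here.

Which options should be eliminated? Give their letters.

I

A: only prawn, yam, and chia seed; none excluded — keep
B: alcohol is permitted under the Whole30-style carve-out; nothing else excluded — valid
C: alcohol is permitted under the Whole30-style carve-out; nothing else excluded — OK
D: only sesame, shrimp, and date; none excluded — valid
E: only gelatin, chicken stock, and tapioca; none excluded — valid
F: no honey, Whole30-style — keep
G: only pumpkin; none excluded — OK
H: every rule checks out — OK
I: has rye, so not Whole30-style — out
J: only cod, gelatin and pumpkin; none excluded — valid
K: only olive oil and vinegar; none excluded — valid
L: no honey, no coconut — valid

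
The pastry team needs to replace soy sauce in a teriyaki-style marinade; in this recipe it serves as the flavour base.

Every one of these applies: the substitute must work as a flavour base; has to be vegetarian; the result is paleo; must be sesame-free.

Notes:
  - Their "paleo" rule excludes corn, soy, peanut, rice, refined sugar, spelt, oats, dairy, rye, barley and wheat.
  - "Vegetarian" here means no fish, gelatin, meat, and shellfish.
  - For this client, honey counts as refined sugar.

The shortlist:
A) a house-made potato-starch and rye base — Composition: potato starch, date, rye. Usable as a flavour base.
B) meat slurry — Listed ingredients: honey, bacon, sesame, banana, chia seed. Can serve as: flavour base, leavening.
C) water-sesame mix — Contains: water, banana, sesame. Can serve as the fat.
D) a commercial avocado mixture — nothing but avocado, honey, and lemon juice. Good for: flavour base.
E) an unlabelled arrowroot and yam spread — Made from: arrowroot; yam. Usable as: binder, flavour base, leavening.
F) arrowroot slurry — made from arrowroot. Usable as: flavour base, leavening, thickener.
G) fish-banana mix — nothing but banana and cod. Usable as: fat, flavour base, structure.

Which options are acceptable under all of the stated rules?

A: has rye, so not paleo — no
B: has honey, so not paleo; has bacon, so not vegetarian (and 1 more) — no
C: not usable as a flavour base; has sesame, so not sesame-free — reject
D: has honey, so not paleo — reject
E: only yam and arrowroot; none excluded — OK
F: only arrowroot; none excluded — OK
G: has cod, so not vegetarian — reject

E, F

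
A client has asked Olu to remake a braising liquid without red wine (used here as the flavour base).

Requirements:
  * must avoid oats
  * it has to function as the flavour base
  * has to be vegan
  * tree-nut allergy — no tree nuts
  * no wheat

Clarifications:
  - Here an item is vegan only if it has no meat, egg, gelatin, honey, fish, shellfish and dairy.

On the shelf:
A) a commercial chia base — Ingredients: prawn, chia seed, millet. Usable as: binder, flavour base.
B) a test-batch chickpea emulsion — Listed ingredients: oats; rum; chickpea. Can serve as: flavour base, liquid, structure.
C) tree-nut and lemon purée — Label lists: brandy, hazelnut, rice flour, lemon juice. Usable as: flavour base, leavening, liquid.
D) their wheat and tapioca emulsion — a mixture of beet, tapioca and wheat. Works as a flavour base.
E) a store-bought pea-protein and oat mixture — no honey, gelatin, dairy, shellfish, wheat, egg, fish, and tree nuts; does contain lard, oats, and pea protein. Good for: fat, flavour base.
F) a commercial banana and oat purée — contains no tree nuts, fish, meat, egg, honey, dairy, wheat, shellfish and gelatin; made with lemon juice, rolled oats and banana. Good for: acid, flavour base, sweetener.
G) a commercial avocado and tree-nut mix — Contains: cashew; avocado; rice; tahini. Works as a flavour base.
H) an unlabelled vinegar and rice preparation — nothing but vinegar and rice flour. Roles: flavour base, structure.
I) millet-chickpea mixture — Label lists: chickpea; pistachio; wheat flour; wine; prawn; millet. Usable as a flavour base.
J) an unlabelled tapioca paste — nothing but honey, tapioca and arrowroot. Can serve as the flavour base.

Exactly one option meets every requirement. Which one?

A: has prawn, so not vegan — out
B: has oats, so not oat-free — no
C: has hazelnut, so not tree-nut-free — reject
D: has wheat, so not wheat-free — reject
E: has lard, so not vegan; has oats, so not oat-free — no
F: has rolled oats, so not oat-free — no
G: has cashew, so not tree-nut-free — out
H: only rice flour and vinegar; none excluded — valid
I: has prawn, so not vegan; has pistachio, so not tree-nut-free (and 1 more) — reject
J: has honey, so not vegan — no

H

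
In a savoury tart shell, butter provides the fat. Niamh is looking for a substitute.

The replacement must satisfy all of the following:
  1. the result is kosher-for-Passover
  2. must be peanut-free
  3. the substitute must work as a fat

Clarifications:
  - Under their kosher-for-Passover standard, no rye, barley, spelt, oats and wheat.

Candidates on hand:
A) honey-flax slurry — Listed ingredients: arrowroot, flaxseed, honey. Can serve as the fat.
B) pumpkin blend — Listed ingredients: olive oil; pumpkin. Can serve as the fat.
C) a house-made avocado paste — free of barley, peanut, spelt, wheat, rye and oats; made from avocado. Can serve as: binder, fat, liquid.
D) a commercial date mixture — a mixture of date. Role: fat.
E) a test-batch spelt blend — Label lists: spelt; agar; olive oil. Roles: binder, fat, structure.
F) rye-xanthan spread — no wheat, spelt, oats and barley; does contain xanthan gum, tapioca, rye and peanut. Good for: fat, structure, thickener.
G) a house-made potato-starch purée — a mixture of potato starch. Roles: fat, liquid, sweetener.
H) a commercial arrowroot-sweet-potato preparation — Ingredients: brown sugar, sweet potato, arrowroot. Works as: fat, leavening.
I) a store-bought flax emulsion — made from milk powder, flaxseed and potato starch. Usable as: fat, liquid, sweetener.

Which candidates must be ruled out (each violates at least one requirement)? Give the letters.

E, F

A: only honey, arrowroot, and flaxseed; none excluded — keep
B: every rule checks out — OK
C: every rule checks out — OK
D: works as a fat, no peanut, kosher-for-Passover — valid
E: has spelt, so not kosher-for-Passover — out
F: has rye, so not kosher-for-Passover; has peanut, so not peanut-free — no
G: only potato starch; none excluded — OK
H: all constraints satisfied — OK
I: works as a fat, no peanut, kosher-for-Passover — OK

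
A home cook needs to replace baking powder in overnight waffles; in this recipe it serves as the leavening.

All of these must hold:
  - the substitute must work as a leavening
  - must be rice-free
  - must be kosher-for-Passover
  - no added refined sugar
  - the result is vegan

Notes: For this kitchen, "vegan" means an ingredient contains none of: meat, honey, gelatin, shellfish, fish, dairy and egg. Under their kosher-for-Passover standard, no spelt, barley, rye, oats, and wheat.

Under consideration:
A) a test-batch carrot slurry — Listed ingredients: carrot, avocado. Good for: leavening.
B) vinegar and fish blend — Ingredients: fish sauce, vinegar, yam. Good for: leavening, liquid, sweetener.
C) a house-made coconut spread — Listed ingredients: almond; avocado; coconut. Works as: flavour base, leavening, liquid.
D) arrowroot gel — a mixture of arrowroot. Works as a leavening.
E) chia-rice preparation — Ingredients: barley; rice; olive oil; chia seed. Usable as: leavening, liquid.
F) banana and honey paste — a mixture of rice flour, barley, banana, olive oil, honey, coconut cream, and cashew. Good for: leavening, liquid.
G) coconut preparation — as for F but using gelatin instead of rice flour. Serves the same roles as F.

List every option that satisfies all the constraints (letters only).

A, C, D

A: no refined sugar, no rice — valid
B: has fish sauce, so not vegan — no
C: all constraints satisfied — OK
D: no rice, no refined sugar — valid
E: has barley, so not kosher-for-Passover; has rice, so not rice-free — no
F: has honey, so not vegan; has barley, so not kosher-for-Passover (and 1 more) — reject
G: has gelatin, so not vegan; has barley, so not kosher-for-Passover — out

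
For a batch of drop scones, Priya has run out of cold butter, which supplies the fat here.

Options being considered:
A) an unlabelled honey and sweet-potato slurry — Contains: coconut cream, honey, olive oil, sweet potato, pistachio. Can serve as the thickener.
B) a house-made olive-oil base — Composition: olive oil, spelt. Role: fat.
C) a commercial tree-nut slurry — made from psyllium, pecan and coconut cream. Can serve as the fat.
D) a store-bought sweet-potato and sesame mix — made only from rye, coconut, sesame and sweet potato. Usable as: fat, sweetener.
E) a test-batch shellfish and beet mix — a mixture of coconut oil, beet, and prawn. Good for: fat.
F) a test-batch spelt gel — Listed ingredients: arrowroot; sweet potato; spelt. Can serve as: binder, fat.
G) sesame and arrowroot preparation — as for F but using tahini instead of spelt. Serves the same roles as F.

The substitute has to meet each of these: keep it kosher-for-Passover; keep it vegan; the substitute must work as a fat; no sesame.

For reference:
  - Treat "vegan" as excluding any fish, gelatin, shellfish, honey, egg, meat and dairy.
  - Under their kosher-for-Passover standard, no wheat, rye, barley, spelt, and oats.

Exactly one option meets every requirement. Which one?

A: not usable as a fat; has honey, so not vegan — no
B: has spelt, so not kosher-for-Passover — out
C: only coconut cream, pecan and psyllium; none excluded — keep
D: has rye, so not kosher-for-Passover; has sesame, so not sesame-free — no
E: has prawn, so not vegan — reject
F: has spelt, so not kosher-for-Passover — out
G: has tahini, so not sesame-free — out

C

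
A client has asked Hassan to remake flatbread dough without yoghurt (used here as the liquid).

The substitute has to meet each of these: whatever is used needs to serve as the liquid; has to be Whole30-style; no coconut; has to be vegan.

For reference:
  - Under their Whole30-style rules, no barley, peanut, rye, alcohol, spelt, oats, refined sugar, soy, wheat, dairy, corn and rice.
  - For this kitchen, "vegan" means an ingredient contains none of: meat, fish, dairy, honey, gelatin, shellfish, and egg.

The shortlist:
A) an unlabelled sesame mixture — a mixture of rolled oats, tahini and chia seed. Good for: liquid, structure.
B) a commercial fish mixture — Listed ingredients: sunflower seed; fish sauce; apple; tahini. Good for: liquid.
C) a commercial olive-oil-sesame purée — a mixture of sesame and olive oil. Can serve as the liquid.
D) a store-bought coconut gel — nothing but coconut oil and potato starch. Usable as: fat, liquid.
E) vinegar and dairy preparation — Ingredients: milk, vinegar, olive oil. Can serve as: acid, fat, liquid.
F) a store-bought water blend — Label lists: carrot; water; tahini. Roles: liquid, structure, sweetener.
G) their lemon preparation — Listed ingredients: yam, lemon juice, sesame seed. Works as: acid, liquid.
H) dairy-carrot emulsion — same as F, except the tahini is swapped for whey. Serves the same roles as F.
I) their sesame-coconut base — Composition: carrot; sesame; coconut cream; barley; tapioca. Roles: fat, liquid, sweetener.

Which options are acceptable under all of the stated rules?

C, F, G

A: has rolled oats, so not Whole30-style — out
B: has fish sauce, so not vegan — no
C: nothing on the exclusion list — OK
D: has coconut oil, so not coconut-free — no
E: has milk, so not Whole30-style; has milk, so not vegan — reject
F: only tahini, water and carrot; none excluded — OK
G: only sesame seed, lemon juice and yam; none excluded — valid
H: has whey, so not Whole30-style; has whey, so not vegan — out
I: has barley, so not Whole30-style; has coconut cream, so not coconut-free — no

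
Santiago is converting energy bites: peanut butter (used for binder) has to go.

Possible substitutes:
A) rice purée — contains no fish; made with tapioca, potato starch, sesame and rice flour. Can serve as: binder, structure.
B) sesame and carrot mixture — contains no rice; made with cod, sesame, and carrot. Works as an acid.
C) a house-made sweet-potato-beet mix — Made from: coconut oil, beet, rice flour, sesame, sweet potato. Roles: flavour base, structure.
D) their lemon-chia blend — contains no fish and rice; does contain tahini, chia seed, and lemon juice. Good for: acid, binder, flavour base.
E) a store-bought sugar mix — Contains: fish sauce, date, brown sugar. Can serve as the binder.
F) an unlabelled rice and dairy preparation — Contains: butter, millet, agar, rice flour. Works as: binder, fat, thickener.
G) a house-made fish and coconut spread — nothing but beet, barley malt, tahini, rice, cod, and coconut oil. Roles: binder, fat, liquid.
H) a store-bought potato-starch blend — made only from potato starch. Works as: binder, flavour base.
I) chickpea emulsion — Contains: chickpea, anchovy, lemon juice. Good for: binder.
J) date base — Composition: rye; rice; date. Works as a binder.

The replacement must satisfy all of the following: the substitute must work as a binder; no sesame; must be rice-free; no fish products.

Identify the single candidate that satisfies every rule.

A: has sesame, so not sesame-free; has rice flour, so not rice-free — no
B: not usable as a binder; has sesame, so not sesame-free (and 1 more) — out
C: not usable as a binder; has sesame, so not sesame-free (and 1 more) — out
D: has tahini, so not sesame-free — reject
E: has fish sauce, so not fish-free — no
F: has rice flour, so not rice-free — out
G: has tahini, so not sesame-free; has cod, so not fish-free (and 1 more) — no
H: only potato starch; none excluded — OK
I: has anchovy, so not fish-free — no
J: has rice, so not rice-free — no

H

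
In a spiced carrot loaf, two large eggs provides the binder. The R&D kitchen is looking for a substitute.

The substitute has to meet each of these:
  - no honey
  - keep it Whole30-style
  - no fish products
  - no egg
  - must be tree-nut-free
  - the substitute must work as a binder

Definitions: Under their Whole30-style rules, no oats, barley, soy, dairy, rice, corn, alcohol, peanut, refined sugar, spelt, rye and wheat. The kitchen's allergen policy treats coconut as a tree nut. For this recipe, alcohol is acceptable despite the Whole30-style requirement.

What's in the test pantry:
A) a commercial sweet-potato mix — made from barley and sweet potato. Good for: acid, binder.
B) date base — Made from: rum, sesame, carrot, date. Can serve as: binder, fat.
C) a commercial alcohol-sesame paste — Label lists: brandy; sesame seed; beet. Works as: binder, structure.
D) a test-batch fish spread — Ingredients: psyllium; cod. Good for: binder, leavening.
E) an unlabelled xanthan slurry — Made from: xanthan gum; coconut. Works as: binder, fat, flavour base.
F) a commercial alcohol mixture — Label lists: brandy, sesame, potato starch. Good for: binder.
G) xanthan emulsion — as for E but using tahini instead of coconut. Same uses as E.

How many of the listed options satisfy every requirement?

4

A: has barley, so not Whole30-style — reject
B: alcohol is permitted under the Whole30-style carve-out; nothing else excluded — OK
C: alcohol is permitted under the Whole30-style carve-out; nothing else excluded — OK
D: has cod, so not fish-free — reject
E: has coconut, so not tree-nut-free — reject
F: alcohol is permitted under the Whole30-style carve-out; nothing else excluded — keep
G: works as a binder, tree-nut-free, Whole30-style — valid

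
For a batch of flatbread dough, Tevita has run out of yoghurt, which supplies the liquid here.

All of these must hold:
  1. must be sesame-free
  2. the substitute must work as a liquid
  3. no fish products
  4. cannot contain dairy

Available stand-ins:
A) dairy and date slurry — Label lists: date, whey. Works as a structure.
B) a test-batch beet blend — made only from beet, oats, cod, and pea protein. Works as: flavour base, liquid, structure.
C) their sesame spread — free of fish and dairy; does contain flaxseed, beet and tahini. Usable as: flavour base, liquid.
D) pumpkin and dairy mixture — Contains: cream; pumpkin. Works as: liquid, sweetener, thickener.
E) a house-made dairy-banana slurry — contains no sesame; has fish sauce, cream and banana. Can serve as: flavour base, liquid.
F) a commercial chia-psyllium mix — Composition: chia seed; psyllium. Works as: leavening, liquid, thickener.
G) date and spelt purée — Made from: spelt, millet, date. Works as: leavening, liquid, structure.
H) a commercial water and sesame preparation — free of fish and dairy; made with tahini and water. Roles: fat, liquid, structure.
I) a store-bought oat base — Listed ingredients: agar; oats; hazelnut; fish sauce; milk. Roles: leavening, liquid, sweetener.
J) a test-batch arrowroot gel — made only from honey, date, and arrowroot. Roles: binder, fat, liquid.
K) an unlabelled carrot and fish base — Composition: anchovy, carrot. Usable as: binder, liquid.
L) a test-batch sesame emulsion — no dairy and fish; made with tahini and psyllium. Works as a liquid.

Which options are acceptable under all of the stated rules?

A: not usable as a liquid; has whey, so not dairy-free — out
B: has cod, so not fish-free — no
C: has tahini, so not sesame-free — out
D: has cream, so not dairy-free — reject
E: has cream, so not dairy-free; has fish sauce, so not fish-free — out
F: nothing on the exclusion list — keep
G: only spelt, millet, and date; none excluded — OK
H: has tahini, so not sesame-free — reject
I: has milk, so not dairy-free; has fish sauce, so not fish-free — no
J: only honey, arrowroot, and date; none excluded — OK
K: has anchovy, so not fish-free — out
L: has tahini, so not sesame-free — out

F, G, J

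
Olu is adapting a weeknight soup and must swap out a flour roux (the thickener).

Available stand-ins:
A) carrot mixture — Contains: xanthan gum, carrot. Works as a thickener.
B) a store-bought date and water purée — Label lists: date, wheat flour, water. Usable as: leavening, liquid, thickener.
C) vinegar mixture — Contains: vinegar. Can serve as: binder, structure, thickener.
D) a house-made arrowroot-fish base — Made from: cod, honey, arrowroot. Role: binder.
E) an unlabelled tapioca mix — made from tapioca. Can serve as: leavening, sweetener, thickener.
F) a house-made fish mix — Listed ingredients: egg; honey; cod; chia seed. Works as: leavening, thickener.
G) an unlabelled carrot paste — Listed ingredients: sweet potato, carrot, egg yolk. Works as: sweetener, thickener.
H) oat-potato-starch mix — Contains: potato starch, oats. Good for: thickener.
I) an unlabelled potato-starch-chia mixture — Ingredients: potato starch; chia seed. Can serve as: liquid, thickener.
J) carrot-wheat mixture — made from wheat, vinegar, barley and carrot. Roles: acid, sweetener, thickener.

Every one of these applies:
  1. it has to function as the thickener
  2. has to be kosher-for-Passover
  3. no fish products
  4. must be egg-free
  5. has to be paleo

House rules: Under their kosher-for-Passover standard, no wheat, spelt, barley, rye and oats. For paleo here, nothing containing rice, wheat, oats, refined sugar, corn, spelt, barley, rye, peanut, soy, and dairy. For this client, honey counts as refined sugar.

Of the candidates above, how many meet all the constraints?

A: kosher-for-Passover, paleo — valid
B: has wheat flour, so not kosher-for-Passover; has wheat flour, so not paleo — reject
C: kosher-for-Passover, no egg — valid
D: not usable as a thickener; has honey, so not paleo (and 1 more) — reject
E: works as a thickener, paleo, no fish — OK
F: has honey, so not paleo; has cod, so not fish-free (and 1 more) — reject
G: has egg yolk, so not egg-free — out
H: has oats, so not kosher-for-Passover; has oats, so not paleo — no
I: only chia seed and potato starch; none excluded — keep
J: has barley, so not kosher-for-Passover; has barley, so not paleo — reject

4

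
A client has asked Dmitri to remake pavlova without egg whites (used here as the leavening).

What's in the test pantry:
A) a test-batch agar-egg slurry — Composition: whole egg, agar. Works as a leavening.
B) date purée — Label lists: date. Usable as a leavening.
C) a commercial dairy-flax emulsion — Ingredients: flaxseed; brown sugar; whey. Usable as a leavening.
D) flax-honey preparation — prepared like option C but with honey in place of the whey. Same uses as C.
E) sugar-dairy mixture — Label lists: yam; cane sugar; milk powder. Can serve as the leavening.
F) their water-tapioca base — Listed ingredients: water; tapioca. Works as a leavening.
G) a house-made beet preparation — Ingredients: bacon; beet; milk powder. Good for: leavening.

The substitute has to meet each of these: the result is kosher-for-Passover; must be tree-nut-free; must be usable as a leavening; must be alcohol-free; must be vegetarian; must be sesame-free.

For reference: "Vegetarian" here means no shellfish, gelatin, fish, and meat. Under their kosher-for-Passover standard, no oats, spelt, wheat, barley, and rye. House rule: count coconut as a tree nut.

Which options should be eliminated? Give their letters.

A: only whole egg and agar; none excluded — keep
B: no alcohol, tree-nut-free — keep
C: tree-nut-free, no sesame — keep
D: every rule checks out — keep
E: works as a leavening, no sesame, tree-nut-free — OK
F: works as a leavening, vegetarian, no sesame — keep
G: has bacon, so not vegetarian — out

G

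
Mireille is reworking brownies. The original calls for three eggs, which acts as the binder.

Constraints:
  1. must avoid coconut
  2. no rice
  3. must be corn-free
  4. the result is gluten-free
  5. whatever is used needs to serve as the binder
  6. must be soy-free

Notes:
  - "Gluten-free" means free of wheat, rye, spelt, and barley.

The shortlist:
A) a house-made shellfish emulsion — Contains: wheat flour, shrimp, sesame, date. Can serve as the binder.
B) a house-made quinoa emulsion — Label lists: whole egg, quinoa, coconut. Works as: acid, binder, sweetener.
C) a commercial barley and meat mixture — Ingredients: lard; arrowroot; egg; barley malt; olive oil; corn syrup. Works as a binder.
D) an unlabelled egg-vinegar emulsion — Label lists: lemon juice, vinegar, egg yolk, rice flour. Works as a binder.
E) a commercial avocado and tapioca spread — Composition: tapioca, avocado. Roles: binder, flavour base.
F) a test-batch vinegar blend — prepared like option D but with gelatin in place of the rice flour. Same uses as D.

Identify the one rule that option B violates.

usable as a binder: satisfied
gluten-free: satisfied
coconut-free: has coconut — fails
corn-free: satisfied
rice-free: satisfied
soy-free: satisfied

coconut-free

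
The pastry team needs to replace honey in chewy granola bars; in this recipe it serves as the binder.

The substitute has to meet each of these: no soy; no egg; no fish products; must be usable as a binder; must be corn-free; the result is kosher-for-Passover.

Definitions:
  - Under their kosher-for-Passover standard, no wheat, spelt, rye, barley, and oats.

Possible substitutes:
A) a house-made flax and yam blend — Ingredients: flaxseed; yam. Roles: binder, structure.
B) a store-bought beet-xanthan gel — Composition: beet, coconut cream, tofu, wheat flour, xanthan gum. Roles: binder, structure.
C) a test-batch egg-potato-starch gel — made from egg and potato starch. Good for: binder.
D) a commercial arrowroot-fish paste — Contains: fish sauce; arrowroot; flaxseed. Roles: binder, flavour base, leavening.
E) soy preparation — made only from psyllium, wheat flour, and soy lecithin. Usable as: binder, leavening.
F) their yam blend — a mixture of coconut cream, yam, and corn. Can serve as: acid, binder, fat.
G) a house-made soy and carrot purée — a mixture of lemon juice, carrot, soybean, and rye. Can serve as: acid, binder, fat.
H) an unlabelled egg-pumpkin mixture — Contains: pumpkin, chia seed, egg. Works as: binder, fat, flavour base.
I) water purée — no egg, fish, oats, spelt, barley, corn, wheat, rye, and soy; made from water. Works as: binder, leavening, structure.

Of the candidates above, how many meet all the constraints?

A: only flaxseed and yam; none excluded — OK
B: has wheat flour, so not kosher-for-Passover; has tofu, so not soy-free — reject
C: has egg, so not egg-free — reject
D: has fish sauce, so not fish-free — out
E: has wheat flour, so not kosher-for-Passover; has soy lecithin, so not soy-free — no
F: has corn, so not corn-free — no
G: has rye, so not kosher-for-Passover; has soybean, so not soy-free — no
H: has egg, so not egg-free — no
I: nothing on the exclusion list — OK

2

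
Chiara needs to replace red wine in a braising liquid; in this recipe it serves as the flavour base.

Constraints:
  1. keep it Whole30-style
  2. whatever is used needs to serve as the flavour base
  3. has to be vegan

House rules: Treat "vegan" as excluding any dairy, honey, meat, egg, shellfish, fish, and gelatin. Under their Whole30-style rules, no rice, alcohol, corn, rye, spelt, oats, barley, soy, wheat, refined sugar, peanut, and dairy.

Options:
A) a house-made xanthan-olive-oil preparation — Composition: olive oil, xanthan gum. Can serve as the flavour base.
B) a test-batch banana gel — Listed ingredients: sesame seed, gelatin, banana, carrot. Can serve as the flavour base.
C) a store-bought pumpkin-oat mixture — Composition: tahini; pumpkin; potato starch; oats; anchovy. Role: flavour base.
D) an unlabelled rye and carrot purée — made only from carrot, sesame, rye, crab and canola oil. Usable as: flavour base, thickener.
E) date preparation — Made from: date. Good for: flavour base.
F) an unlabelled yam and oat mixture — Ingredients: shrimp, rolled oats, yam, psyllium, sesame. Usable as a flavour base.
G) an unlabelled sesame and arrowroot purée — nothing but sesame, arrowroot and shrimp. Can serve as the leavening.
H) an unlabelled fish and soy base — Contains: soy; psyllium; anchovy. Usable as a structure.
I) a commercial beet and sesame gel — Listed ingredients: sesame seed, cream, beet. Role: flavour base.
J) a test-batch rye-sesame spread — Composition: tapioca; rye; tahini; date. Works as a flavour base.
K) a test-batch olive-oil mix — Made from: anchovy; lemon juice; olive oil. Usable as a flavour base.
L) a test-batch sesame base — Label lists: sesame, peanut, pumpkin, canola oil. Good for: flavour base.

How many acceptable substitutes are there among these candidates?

2

A: works as a flavour base, vegan, Whole30-style — keep
B: has gelatin, so not vegan — no
C: has anchovy, so not vegan; has oats, so not Whole30-style — reject
D: has crab, so not vegan; has rye, so not Whole30-style — no
E: only date; none excluded — OK
F: has shrimp, so not vegan; has rolled oats, so not Whole30-style — no
G: not usable as a flavour base; has shrimp, so not vegan — out
H: not usable as a flavour base; has anchovy, so not vegan (and 1 more) — out
I: has cream, so not vegan; has cream, so not Whole30-style — reject
J: has rye, so not Whole30-style — reject
K: has anchovy, so not vegan — reject
L: has peanut, so not Whole30-style — reject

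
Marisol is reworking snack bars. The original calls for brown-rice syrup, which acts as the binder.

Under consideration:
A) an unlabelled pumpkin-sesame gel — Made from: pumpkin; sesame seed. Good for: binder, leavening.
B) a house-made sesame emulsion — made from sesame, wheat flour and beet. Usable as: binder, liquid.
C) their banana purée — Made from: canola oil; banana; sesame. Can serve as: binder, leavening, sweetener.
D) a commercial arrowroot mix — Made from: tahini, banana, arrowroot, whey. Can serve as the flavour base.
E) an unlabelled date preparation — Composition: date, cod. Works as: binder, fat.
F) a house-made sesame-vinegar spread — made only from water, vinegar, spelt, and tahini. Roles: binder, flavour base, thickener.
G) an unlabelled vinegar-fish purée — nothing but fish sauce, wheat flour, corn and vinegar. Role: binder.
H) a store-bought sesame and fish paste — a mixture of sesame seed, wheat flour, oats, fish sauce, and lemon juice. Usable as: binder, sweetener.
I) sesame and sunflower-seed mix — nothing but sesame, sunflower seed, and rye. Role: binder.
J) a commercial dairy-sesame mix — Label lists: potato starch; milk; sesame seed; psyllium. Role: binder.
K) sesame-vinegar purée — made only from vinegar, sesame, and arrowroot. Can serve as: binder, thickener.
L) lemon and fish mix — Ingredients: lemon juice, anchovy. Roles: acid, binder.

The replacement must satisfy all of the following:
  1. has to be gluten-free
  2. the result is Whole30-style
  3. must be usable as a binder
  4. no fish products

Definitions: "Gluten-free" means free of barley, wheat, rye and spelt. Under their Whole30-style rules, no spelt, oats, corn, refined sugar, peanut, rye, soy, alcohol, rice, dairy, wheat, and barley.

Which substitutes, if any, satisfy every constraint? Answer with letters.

A: only sesame seed and pumpkin; none excluded — keep
B: has wheat flour, so not gluten-free; has wheat flour, so not Whole30-style — no
C: only sesame, banana and canola oil; none excluded — valid
D: not usable as a binder; has whey, so not Whole30-style — out
E: has cod, so not fish-free — no
F: has spelt, so not gluten-free; has spelt, so not Whole30-style — out
G: has wheat flour, so not gluten-free; has corn, so not Whole30-style (and 1 more) — no
H: has wheat flour, so not gluten-free; has oats, so not Whole30-style (and 1 more) — no
I: has rye, so not gluten-free; has rye, so not Whole30-style — out
J: has milk, so not Whole30-style — reject
K: only sesame, vinegar, and arrowroot; none excluded — valid
L: has anchovy, so not fish-free — reject

A, C, K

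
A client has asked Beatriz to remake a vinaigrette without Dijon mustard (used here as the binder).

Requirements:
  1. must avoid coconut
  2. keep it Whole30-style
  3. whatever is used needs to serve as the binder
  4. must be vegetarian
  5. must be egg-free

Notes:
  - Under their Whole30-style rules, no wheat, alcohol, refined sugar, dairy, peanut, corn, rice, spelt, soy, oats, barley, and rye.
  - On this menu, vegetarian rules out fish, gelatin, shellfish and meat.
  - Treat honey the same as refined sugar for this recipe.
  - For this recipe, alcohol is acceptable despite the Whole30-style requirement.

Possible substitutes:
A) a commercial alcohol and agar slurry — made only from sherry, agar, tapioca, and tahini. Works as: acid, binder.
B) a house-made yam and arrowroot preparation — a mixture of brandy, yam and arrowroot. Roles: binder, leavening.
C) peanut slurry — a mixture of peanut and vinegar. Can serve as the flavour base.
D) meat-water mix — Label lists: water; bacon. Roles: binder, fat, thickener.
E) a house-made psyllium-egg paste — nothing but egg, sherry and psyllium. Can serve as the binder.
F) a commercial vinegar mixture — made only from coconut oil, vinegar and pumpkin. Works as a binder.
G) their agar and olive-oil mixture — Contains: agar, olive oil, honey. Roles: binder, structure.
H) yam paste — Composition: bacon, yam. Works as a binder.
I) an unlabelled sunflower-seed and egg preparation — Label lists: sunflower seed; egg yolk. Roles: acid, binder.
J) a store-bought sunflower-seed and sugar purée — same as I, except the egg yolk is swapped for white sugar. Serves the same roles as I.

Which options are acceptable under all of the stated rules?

A: alcohol is permitted under the Whole30-style carve-out; nothing else excluded — valid
B: alcohol is permitted under the Whole30-style carve-out; nothing else excluded — keep
C: not usable as a binder; has peanut, so not Whole30-style — out
D: has bacon, so not vegetarian — reject
E: has egg, so not egg-free — no
F: has coconut oil, so not coconut-free — no
G: has honey, so not Whole30-style — out
H: has bacon, so not vegetarian — reject
I: has egg yolk, so not egg-free — no
J: has white sugar, so not Whole30-style — no

A, B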